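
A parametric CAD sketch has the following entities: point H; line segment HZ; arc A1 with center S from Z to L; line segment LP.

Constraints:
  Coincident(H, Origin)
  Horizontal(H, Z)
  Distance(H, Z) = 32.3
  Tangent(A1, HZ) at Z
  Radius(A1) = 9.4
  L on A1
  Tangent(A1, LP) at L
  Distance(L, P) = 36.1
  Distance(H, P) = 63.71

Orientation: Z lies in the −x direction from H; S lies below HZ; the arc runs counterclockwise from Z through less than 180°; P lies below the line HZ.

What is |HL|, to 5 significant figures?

42.445

Checks: |SL| = 9.400 ✓; ∠(SL, LP) = 90.00° ✓; |LP| = 36.10 ✓; |HP| = 63.71 ✓.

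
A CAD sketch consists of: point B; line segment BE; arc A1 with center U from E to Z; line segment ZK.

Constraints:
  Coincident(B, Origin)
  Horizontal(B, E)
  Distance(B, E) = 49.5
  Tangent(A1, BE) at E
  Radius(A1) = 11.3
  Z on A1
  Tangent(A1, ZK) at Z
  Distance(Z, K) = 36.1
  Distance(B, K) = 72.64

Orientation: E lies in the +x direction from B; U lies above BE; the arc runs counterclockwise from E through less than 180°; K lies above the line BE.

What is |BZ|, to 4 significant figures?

62.07

B is at the origin; B and E share the same y with |BE| = 49.5 and E on the +x side, so E = (49.50, 0.000). Tangency of A1 to BE means the radius UE is perpendicular to BE, so U = E + (0, 11.3) = (49.50, 11.30). Since UZ ⟂ ZK (tangency), |UK| = √(11.3² + 36.1²) = 37.83 regardless of where Z sits on A1. So K lies on both circle(B, 72.64) and circle(U, 37.83); the above-BE intersection is K = (53.72, 48.89). Z is the foot of the tangent from K: Z = (60.59, 13.45).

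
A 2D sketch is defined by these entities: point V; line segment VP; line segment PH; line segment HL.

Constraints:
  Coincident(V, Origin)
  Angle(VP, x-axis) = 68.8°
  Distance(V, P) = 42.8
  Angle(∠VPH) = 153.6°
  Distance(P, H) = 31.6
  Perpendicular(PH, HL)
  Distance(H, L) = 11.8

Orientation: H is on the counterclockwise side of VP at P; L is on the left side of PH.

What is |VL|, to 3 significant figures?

70.3

∠VPH = 153.6°, so PH runs at 68.8° + (180° − 153.6°) = 95.2° from the x-axis; with |PH| = 31.6, H = P + 31.6·(cos 95.2°, sin 95.2°) = (12.6, 71.4). PH is perpendicular to HL; with |HL| = 11.8 on the left of PH, L = H + 11.8·(-0.996, -0.0906) = (0.862, 70.3). Then |VL| = |L − V| = 70.3.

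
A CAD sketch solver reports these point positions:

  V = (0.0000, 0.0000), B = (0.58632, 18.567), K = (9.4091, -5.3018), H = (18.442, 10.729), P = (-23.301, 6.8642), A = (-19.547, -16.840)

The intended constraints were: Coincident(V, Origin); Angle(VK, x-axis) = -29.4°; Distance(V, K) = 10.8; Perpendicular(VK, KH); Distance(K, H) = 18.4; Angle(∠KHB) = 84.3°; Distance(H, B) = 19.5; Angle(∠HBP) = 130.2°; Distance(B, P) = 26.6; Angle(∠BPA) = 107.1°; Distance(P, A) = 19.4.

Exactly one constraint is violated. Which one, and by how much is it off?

Distance(P, A) = 19.4 — off by 4.60.

V = (0.00, 0.00) ✓; VK at -29.40° ✓; |VK| = 10.80 ✓; ∠(VK, KH) = 90.00° ✓; |KH| = 18.40 ✓; ∠KHB = 84.30° ✓; |HB| = 19.50 ✓; ∠HBP = 130.2° ✓; |BP| = 26.60 ✓; ∠BPA = 107.1° ✓; |PA| = 24.00 ✗.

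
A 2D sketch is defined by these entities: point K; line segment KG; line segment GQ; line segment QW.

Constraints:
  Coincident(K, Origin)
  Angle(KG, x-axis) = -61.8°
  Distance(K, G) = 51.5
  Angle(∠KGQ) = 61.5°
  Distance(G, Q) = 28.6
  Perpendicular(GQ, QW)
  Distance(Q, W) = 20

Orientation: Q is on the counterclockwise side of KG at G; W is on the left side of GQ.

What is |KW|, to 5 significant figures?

25.578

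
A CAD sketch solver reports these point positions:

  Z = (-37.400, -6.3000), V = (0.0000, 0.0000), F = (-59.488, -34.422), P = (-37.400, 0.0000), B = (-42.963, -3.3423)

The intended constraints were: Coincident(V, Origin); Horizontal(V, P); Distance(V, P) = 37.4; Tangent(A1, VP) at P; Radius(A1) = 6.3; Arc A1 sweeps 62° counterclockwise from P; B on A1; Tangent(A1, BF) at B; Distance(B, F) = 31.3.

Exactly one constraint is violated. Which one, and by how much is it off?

Distance(B, F) = 31.3 — off by 3.90.

V = (0.00, 0.00) ✓; V.y = 0.00, P.y = 0.00 ✓; |VP| = 37.40 ✓; ∠(ZP, PV) = 90.00° ✓; |ZP| = 6.300 ✓; bearing(Z→B) − bearing(Z→P) = 62.00° ✓; |ZB| = 6.300 ✓; ∠(ZB, BF) = 90.00° ✓; |BF| = 35.20 ✗.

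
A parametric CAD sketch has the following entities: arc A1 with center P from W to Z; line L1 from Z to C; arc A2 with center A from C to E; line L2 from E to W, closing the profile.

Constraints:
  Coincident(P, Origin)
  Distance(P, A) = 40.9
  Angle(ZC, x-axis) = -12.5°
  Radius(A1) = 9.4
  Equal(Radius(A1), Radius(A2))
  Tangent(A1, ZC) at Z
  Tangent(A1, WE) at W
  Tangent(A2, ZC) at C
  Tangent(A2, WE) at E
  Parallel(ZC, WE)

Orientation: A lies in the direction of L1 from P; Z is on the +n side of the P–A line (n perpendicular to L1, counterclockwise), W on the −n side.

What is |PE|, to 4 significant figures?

41.97

Tangency of A1 to both parallel lines with radius 9.4 puts Z and W at P ± 9.4·n: Z = (2.035, 9.177), W = (-2.035, -9.177). Equal radii place C and E the same way about A: C = A + 9.4·n = (41.97, 0.3248), E = A − 9.4·n = (37.90, -18.03). Then |PE| = |E − P| = 41.97.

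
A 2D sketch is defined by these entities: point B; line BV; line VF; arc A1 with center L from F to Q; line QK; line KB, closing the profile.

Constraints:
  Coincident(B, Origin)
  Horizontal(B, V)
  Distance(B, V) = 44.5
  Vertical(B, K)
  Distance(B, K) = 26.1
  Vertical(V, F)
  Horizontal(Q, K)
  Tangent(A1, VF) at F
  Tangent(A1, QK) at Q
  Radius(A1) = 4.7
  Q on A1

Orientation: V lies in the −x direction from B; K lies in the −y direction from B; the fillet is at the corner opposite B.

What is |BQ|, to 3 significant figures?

47.6

B is at the origin; BV is horizontal with |BV| = 44.5 and V on the −x side, so V = (-44.5, 0.00). BK is vertical with |BK| = 26.1 and K on the −y side, so K = (0.00, -26.1). The virtual corner opposite B is at (-44.5, -26.1). The tangent condition forces LF to be normal to VF and the tangent condition forces LQ to be normal to QK, with radius 4.7, so the center L sits 4.7 in from both sides at L = (-39.8, -21.4). That places the tangent points at F = (-44.5, -21.4) on VF and Q = (-39.8, -26.1) on QK. Then |BQ| = |Q − B| = 47.6.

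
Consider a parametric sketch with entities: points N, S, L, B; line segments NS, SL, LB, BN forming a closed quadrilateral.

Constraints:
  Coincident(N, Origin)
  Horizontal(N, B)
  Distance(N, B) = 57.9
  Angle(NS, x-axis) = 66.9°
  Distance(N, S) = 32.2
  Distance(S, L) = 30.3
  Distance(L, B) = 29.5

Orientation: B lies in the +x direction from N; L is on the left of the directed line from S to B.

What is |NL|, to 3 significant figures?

49.5

N is at the origin; NB is horizontal with |NB| = 57.9 and B in +x, so B = (57.9, 0). NS runs at 66.9° with |NS| = 32.2, so S = (12.6, 29.6). L is determined by |SL| = 30.3 and |LB| = 29.5 together: it lies at the intersection of circle(S, 30.3) and circle(B, 29.5). With |SB| = 54.1, the foot of the radical line on SB is 27.5 from S and the perpendicular offset is √(30.3² − 27.5²) = 12.7. Taking the left-of-SB solution: L = (42.6, 25.2).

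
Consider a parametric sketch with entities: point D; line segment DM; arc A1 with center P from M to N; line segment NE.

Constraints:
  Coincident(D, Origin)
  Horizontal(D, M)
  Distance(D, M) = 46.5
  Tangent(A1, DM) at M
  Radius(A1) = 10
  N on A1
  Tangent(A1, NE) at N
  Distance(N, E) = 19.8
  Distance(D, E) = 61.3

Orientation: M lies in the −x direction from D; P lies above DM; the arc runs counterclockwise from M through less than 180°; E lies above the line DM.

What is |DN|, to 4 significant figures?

42.65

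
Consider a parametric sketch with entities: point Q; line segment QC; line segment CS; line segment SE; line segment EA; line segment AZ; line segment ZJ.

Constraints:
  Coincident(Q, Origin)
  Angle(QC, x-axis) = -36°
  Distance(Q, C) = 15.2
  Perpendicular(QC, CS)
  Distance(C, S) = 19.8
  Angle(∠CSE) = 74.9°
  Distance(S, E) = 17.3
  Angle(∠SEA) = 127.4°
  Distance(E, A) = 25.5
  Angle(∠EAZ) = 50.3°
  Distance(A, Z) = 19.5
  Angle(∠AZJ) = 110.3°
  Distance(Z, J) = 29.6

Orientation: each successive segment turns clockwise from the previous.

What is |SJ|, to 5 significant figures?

9.6207

Q is at the origin; QC runs at -36.0° with length 15.2, so C = (12.297, -8.9343). QC is perpendicular to CS, so CS runs at -126.00°; with |CS| = 19.8, S = (0.65891, -24.953). ∠CSE = 74.9° gives SE at 128.90° from the x-axis; with |SE| = 17.3, E = (-10.205, -11.489). ∠SEA = 127.4° gives EA at 76.300° from the x-axis; with |EA| = 25.5, A = (-4.1655, 13.285). ∠EAZ = 50.3° gives AZ at -53.400° from the x-axis; with |AZ| = 19.5, Z = (7.4609, -2.3697). ∠AZJ = 110.3° gives ZJ at -123.10° from the x-axis; with |ZJ| = 29.6, J = (-8.7037, -27.166). Then |SJ| = |J − S| = 9.6207.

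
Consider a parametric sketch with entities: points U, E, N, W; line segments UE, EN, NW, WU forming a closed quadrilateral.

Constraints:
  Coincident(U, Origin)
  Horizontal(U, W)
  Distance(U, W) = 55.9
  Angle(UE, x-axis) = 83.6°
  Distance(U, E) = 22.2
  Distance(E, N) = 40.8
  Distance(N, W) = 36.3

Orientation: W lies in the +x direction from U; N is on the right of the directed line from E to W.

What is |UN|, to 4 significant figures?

26.09

Checks: |EN| = 40.80 ✓; |NW| = 36.30 ✓.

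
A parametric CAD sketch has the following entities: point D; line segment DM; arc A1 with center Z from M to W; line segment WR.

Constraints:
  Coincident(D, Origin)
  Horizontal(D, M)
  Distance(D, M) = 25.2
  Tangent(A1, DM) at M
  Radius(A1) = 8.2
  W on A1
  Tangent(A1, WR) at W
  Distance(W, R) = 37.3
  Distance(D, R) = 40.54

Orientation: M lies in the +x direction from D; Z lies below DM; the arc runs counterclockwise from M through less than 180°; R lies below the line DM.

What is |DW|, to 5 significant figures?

18.311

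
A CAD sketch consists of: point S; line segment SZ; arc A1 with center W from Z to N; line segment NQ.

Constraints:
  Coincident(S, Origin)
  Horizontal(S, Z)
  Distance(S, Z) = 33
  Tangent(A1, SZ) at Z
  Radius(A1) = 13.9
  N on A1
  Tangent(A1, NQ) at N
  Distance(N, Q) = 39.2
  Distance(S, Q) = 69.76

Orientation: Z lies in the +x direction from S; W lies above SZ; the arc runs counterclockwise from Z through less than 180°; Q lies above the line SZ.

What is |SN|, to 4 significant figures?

49.16

S is at the origin; SZ is horizontal with |SZ| = 33.0 and Z on the +x side, so Z = (33.00, 0.000). Tangency of A1 to SZ means the radius WZ is perpendicular to SZ, so W = Z + (0, 13.9) = (33.00, 13.90). Since WN ⟂ NQ (tangency), |WQ| = √(13.9² + 39.2²) = 41.59 regardless of where N sits on A1. So Q lies on both circle(S, 69.76) and circle(W, 41.59); the above-SZ intersection is Q = (44.23, 53.95). N is the foot of the tangent from Q: N = (46.87, 14.84).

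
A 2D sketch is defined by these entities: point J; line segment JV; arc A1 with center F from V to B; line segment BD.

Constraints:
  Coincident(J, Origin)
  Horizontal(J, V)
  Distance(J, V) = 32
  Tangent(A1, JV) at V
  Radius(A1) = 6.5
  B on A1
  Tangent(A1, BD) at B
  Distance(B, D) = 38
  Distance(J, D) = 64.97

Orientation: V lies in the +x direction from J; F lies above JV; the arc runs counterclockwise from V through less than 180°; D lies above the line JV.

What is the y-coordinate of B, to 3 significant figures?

4.24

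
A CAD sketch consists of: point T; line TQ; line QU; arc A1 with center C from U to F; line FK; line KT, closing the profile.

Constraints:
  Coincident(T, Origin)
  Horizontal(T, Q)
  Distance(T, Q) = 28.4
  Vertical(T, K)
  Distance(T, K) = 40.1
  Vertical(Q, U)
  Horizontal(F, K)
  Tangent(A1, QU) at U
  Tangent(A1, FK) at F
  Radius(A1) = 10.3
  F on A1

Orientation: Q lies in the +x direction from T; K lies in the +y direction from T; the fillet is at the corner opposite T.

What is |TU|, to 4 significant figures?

41.17

T is at the origin; T and Q share the same y with |TQ| = 28.4 and Q on the +x side, so Q = (28.40, 0.000). T and K share the same x with |TK| = 40.1 and K on the +y side, so K = (0.000, 40.10). The virtual corner opposite T is at (28.40, 40.10). Since A1 is tangent to QU there, CU ⟂ QU and since A1 is tangent to FK there, CF ⟂ FK, with radius 10.3, so the center C sits 10.3 in from both sides at C = (18.10, 29.80). That places the tangent points at U = (28.40, 29.80) on QU and F = (18.10, 40.10) on FK. Then |TU| = |U − T| = 41.17.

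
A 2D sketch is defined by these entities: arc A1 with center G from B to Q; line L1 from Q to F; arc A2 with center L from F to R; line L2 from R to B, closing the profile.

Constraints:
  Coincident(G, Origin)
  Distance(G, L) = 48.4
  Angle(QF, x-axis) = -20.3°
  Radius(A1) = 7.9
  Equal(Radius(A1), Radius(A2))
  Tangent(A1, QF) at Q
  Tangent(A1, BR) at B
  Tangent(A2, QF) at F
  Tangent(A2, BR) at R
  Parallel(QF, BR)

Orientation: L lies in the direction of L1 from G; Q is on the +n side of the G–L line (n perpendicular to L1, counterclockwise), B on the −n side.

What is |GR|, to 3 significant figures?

49.0

Tangency of A1 to both parallel lines with radius 7.9 puts Q and B at G ± 7.9·n: Q = (2.74, 7.41), B = (-2.74, -7.41). Equal radii place F and R the same way about L: F = L + 7.9·n = (48.1, -9.38), R = L − 7.9·n = (42.7, -24.2). Then |GR| = |R − G| = 49.0.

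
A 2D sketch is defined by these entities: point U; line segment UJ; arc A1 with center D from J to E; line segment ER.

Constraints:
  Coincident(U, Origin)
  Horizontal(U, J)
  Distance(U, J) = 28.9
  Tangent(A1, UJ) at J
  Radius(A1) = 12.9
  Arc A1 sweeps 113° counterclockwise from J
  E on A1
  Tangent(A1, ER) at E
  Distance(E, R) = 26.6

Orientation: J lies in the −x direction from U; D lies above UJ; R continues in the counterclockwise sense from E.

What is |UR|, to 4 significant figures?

50.51

On A1, J sits at bearing -90° from D; a 113° counterclockwise sweep puts E at bearing 23°, so E = D + 12.9·(cos 23°, sin 23°) = (-17.03, 17.94). A1 meets ER tangentially, so DE is at right angles to ER, so ER runs along (−sin 23°, cos 23°); with |ER| = 26.6, R = (-27.42, 42.43). Then |UR| = |R − U| = 50.51.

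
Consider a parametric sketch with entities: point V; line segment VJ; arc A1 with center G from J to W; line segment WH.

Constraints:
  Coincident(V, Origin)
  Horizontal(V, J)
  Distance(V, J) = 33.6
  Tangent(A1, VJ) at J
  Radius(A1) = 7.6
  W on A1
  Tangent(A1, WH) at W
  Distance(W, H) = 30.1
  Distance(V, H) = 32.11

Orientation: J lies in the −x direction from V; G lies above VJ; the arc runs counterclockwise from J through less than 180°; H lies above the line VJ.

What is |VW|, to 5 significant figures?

27.291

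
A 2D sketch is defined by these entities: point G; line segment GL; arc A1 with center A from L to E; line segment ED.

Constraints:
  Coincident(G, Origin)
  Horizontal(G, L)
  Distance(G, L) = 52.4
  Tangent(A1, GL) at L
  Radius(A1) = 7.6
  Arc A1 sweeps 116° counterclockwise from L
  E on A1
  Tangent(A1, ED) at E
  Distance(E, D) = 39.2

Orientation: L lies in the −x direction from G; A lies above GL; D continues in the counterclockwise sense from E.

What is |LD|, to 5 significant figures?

47.311

On A1, L sits at bearing -90° from A; a 116° counterclockwise sweep puts E at bearing 26°, so E = A + 7.6·(cos 26°, sin 26°) = (-45.569, 10.932). Tangency of A1 to ED means the radius AE is perpendicular to ED, so ED runs along (−sin 26°, cos 26°); with |ED| = 39.2, D = (-62.753, 46.164). Then |LD| = |D − L| = 47.311.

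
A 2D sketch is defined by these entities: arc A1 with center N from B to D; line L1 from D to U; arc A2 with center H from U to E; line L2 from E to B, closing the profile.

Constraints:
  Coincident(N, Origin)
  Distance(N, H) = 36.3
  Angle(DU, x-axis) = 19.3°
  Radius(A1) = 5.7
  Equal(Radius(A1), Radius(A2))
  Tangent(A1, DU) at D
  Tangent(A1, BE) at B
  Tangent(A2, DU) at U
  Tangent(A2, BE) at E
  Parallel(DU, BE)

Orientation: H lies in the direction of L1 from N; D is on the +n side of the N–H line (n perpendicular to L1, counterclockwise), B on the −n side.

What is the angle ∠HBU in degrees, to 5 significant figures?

8.5109°

The slot axis is L1's direction at 19.3°, so u = (cos 19.3°, sin 19.3°) = (0.94380, 0.33051) and n = (−sin 19.3°, cos 19.3°) = (-0.33051, 0.94380). N is at the origin and H lies 36.3 along u from N, so H = 36.3·u = (34.260, 11.998). Tangency of A1 to both parallel lines with radius 5.7 puts D and B at N ± 5.7·n: D = (-1.8839, 5.3797), B = (1.8839, -5.3797). Equal radii place U and E the same way about H: U = H + 5.7·n = (32.376, 17.377), E = H − 5.7·n = (36.144, 6.6180). Then cos ∠HBU = BH·BU / (|BH||BU|), giving 8.5109°.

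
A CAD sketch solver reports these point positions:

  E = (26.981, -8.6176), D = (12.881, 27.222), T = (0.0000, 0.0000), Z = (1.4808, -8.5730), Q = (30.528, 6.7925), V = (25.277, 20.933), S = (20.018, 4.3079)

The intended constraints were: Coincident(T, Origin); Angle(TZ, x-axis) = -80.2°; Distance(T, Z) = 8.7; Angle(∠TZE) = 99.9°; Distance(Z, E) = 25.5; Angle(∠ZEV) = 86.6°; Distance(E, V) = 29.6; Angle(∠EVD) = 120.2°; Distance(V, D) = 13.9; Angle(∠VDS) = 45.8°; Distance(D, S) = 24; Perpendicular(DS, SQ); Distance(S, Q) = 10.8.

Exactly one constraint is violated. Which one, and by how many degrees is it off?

Perpendicular(DS, SQ) — off by 4.00°.

T = (0.00, 0.00) ✓; TZ at -80.20° ✓; |TZ| = 8.700 ✓; ∠TZE = 99.90° ✓; |ZE| = 25.50 ✓; ∠ZEV = 86.60° ✓; |EV| = 29.60 ✓; ∠EVD = 120.2° ✓; |VD| = 13.90 ✓; ∠VDS = 45.80° ✓; |DS| = 24.00 ✓; ∠(DS, SQ) = 86.00° ✗; |SQ| = 10.80 ✓.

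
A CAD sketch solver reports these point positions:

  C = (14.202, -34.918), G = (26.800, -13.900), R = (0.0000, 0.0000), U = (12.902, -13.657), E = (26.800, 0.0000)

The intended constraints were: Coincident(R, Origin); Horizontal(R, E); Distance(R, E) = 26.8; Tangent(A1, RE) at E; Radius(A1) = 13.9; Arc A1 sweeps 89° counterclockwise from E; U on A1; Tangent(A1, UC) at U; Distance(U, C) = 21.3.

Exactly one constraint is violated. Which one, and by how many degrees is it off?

Tangent(A1, UC) at U — off by 4.50°.

R = (0.00, 0.00) ✓; R.y = 0.00, E.y = 0.00 ✓; |RE| = 26.80 ✓; ∠(GE, ER) = 90.00° ✓; |GE| = 13.90 ✓; bearing(G→U) − bearing(G→E) = 89.00° ✓; |GU| = 13.90 ✓; ∠(GU, UC) = 85.50° ✗; |UC| = 21.30 ✓.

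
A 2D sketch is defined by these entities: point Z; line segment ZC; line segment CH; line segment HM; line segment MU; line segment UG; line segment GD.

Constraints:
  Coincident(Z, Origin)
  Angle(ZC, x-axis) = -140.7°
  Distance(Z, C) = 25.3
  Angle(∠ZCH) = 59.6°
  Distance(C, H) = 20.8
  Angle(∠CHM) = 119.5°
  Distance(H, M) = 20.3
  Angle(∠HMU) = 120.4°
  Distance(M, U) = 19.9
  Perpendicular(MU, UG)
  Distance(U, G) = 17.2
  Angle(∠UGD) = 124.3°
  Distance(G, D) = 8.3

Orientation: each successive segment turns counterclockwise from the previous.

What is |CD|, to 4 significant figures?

18.75

Z is at the origin; ZC runs at -140.7° with length 25.3, so C = (-19.58, -16.02). ∠ZCH = 59.6° gives CH at -20.30° from the x-axis; with |CH| = 20.8, H = (-0.07007, -23.24). ∠CHM = 119.5° gives HM at 40.20° from the x-axis; with |HM| = 20.3, M = (15.43, -10.14). ∠HMU = 120.4° gives MU at 99.80° from the x-axis; with |MU| = 19.9, U = (12.05, 9.472). MU ⟂ UG, so UG runs at -170.2°; with |UG| = 17.2, G = (-4.901, 6.544). ∠UGD = 124.3° gives GD at -114.5° from the x-axis; with |GD| = 8.3, D = (-8.343, -1.009). Then |CD| = |D − C| = 18.75.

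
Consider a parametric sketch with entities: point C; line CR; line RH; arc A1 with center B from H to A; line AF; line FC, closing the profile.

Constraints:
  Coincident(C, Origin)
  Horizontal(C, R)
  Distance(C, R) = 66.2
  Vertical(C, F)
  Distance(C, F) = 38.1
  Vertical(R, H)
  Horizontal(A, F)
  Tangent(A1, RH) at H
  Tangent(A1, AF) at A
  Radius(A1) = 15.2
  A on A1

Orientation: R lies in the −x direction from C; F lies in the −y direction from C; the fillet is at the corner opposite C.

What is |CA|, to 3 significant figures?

63.7

The virtual corner opposite C is at (-66.2, -38.1). Since A1 is tangent to RH there, BH ⟂ RH and the tangent condition forces BA to be normal to AF, with radius 15.2, so the center B sits 15.2 in from both sides at B = (-51.0, -22.9). That places the tangent points at H = (-66.2, -22.9) on RH and A = (-51.0, -38.1) on AF. Then |CA| = |A − C| = 63.7.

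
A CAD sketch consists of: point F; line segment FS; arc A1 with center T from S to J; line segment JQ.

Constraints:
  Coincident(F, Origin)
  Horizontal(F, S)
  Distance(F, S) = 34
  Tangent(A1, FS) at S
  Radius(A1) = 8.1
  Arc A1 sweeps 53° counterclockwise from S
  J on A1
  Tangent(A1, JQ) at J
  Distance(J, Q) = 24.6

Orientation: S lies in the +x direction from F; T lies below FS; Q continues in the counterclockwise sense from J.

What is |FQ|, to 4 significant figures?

26.17

F is at the origin; FS is horizontal with |FS| = 34.0 and S on the +x side, so S = (34.00, 0.000). The tangent condition forces TS to be normal to FS, so T = S + (0, -8.1) = (34.00, -8.100). On A1, S sits at bearing 90° from T; a 53° counterclockwise sweep puts J at bearing 143°, so J = T + 8.1·(cos 143°, sin 143°) = (27.53, -3.225). Since A1 is tangent to JQ there, TJ ⟂ JQ, so JQ runs along (−sin 143°, cos 143°); with |JQ| = 24.6, Q = (12.73, -22.87). Then |FQ| = |Q − F| = 26.17.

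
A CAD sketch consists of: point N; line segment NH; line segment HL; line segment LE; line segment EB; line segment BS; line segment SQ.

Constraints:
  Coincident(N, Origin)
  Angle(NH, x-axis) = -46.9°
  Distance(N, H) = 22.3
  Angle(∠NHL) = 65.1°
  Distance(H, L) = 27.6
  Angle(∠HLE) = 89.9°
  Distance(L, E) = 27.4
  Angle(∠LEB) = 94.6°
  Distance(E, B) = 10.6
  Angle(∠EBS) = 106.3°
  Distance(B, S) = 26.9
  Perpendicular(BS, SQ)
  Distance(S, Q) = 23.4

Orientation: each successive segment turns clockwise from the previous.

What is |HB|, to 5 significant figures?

32.947

N is at the origin; NH runs at -46.9° with length 22.3, so H = (15.237, -16.283). ∠NHL = 65.1° gives HL at -161.80° from the x-axis; with |HL| = 27.6, L = (-10.982, -24.903). ∠HLE = 89.9° gives LE at 108.10° from the x-axis; with |LE| = 27.4, E = (-19.495, 1.1411). ∠LEB = 94.6° gives EB at 22.700° from the x-axis; with |EB| = 10.6, B = (-9.7159, 5.2317). Then |HB| = |B − H| = 32.947.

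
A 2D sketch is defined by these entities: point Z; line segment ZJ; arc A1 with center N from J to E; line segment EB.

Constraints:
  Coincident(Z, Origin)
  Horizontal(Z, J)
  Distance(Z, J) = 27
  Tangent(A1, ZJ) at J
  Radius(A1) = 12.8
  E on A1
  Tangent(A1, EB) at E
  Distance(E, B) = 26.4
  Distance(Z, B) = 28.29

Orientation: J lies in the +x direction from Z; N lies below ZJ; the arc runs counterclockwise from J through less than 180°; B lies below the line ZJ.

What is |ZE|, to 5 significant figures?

17.250

Z is at the origin; Z and J share the same y with |ZJ| = 27.0 and J on the +x side, so J = (27.000, 0.0000). Since A1 is tangent to ZJ there, NJ ⟂ ZJ, so N = J + (0, -12.8) = (27.000, -12.800). Since NE ⟂ EB (tangency), |NB| = √(12.8² + 26.4²) = 29.339 regardless of where E sits on A1. So B lies on both circle(Z, 28.29) and circle(N, 29.339); the below-ZJ intersection is B = (2.0374, -28.217). E is the foot of the tangent from B: E = (16.197, -5.9349).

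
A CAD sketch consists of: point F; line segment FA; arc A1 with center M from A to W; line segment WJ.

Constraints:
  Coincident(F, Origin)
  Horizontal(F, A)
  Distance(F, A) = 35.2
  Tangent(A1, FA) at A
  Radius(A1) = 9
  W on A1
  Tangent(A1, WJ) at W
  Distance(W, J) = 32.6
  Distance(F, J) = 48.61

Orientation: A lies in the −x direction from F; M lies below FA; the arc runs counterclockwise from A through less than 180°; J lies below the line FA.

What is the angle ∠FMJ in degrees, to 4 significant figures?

87.65°

F is at the origin; F and A share the same y with |FA| = 35.2 and A on the −x side, so A = (-35.20, 0.000). A1 meets FA tangentially, so MA is at right angles to FA, so M = A + (0, -9) = (-35.20, -9.000). Since MW ⟂ WJ (tangency), |MJ| = √(9.0² + 32.6²) = 33.82 regardless of where W sits on A1. So J lies on both circle(F, 48.61) and circle(M, 33.82); the below-FA intersection is J = (-25.48, -41.39). W is the foot of the tangent from J: W = (-42.82, -13.79).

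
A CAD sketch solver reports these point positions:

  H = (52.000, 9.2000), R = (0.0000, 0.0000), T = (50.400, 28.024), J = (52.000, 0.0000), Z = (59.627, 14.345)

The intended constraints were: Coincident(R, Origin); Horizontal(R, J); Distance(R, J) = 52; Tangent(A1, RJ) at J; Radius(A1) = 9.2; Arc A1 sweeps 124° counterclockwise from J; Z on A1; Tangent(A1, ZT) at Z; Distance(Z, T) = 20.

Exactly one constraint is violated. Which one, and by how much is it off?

Distance(Z, T) = 20 — off by 3.50.

R = (0.00, 0.00) ✓; R.y = 0.00, J.y = 0.00 ✓; |RJ| = 52.00 ✓; ∠(HJ, JR) = 90.00° ✓; |HJ| = 9.200 ✓; bearing(H→Z) − bearing(H→J) = 124.0° ✓; |HZ| = 9.200 ✓; ∠(HZ, ZT) = 90.00° ✓; |ZT| = 16.50 ✗.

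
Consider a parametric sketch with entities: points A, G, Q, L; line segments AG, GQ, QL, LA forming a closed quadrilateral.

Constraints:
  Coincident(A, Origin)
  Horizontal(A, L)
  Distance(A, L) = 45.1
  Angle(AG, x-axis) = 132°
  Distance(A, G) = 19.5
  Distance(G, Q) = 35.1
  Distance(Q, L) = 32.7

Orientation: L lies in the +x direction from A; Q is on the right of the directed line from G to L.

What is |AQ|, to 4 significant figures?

15.94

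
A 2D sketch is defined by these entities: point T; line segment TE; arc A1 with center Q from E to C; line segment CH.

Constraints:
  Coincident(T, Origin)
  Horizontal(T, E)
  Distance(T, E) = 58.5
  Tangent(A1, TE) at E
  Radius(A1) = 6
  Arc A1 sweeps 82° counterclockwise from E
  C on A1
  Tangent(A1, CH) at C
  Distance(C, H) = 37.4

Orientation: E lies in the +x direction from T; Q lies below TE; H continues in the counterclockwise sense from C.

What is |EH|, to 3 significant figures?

43.6

T is at the origin; TE is horizontal with |TE| = 58.5 and E on the +x side, so E = (58.5, 0.00). Tangency of A1 to TE means the radius QE is perpendicular to TE, so Q = E + (0, -6) = (58.5, -6.00). On A1, E sits at bearing 90° from Q; an 82° counterclockwise sweep puts C at bearing 172°, so C = Q + 6.0·(cos 172°, sin 172°) = (52.6, -5.16). Since A1 is tangent to CH there, QC ⟂ CH, so CH runs along (−sin 172°, cos 172°); with |CH| = 37.4, H = (47.4, -42.2). Then |EH| = |H − E| = 43.6.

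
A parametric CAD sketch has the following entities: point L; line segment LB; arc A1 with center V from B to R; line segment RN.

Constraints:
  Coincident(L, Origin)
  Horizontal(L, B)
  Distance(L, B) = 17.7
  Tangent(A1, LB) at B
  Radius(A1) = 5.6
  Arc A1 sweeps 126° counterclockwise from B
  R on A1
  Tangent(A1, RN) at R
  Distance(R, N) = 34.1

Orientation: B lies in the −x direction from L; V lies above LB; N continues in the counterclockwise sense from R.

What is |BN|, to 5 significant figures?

39.641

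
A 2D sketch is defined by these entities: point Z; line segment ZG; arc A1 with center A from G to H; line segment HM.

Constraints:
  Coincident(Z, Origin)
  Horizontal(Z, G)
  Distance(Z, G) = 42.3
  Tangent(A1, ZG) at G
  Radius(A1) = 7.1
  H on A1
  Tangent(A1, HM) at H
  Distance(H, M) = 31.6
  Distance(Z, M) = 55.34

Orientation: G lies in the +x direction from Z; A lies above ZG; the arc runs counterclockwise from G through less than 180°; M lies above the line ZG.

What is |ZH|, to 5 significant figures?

49.915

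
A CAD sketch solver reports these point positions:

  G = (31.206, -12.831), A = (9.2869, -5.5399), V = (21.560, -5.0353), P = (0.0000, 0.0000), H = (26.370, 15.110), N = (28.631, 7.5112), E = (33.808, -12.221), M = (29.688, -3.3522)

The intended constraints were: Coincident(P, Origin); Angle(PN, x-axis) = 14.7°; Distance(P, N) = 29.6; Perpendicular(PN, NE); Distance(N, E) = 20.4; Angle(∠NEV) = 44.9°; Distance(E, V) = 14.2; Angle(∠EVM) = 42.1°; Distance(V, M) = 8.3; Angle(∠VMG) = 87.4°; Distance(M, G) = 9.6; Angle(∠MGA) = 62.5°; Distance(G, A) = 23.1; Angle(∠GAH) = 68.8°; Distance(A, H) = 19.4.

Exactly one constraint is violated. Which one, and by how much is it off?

Distance(A, H) = 19.4 — off by 7.40.

P = (0.00, 0.00) ✓; PN at 14.70° ✓; |PN| = 29.60 ✓; ∠(PN, NE) = 90.00° ✓; |NE| = 20.40 ✓; ∠NEV = 44.90° ✓; |EV| = 14.20 ✓; ∠EVM = 42.10° ✓; |VM| = 8.300 ✓; ∠VMG = 87.40° ✓; |MG| = 9.600 ✓; ∠MGA = 62.50° ✓; |GA| = 23.10 ✓; ∠GAH = 68.80° ✓; |AH| = 26.80 ✗.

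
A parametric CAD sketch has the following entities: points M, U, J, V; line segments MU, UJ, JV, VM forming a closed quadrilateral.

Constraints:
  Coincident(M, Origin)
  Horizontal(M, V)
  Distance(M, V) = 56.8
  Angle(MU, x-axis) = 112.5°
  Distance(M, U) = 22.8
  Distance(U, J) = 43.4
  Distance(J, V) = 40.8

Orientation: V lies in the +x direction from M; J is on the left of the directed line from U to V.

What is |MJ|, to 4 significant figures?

46.73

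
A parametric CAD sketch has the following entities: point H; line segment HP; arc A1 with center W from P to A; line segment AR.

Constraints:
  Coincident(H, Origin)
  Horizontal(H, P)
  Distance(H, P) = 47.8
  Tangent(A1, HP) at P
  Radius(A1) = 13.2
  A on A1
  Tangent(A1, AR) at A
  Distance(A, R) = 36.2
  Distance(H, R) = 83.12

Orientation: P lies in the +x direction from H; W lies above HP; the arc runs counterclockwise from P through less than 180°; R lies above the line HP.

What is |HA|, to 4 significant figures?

61.30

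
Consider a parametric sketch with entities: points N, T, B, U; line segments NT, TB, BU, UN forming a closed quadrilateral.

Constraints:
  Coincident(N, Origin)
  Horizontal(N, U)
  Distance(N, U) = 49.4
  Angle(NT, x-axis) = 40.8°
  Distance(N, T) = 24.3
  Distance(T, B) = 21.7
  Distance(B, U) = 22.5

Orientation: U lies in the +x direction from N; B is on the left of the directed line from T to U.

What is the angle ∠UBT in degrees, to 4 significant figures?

104.0°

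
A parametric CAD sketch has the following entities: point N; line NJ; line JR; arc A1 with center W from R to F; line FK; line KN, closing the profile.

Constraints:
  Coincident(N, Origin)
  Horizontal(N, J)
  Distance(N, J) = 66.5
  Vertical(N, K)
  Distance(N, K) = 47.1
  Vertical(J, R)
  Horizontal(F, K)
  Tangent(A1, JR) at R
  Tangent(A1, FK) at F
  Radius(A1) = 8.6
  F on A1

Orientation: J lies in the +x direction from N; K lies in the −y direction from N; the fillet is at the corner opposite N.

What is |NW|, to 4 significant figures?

69.53

N is at the origin; N and J share the same y with |NJ| = 66.5 and J on the +x side, so J = (66.50, 0.000). NK is vertical with |NK| = 47.1 and K on the −y side, so K = (0.000, -47.10). The virtual corner opposite N is at (66.50, -47.10). Tangency of A1 to JR means the radius WR is perpendicular to JR and the tangent condition forces WF to be normal to FK, with radius 8.6, so the center W sits 8.6 in from both sides at W = (57.90, -38.50). Then |NW| = |W − N| = 69.53.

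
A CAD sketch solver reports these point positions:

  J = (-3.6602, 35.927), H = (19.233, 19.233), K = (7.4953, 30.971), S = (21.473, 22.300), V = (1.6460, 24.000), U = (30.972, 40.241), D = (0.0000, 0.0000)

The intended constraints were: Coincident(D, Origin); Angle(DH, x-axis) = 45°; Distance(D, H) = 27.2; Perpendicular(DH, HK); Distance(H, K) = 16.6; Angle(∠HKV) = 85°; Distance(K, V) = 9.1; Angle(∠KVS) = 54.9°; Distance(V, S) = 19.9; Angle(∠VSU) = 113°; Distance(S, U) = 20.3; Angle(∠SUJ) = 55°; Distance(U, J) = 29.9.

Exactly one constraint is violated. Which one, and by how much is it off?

Distance(U, J) = 29.9 — off by 5.00.

D = (0.00, 0.00) ✓; DH at 45.00° ✓; |DH| = 27.20 ✓; ∠(DH, HK) = 90.00° ✓; |HK| = 16.60 ✓; ∠HKV = 85.00° ✓; |KV| = 9.100 ✓; ∠KVS = 54.90° ✓; |VS| = 19.90 ✓; ∠VSU = 113.0° ✓; |SU| = 20.30 ✓; ∠SUJ = 55.00° ✓; |UJ| = 34.90 ✗.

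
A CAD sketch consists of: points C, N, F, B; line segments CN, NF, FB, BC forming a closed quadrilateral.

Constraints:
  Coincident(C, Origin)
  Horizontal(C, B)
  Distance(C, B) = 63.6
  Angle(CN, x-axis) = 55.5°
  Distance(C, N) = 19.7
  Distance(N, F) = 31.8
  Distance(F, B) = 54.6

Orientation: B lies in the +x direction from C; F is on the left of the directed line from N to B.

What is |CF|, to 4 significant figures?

51.50

C is at the origin; CB is horizontal with |CB| = 63.6 and B in +x, so B = (63.6, 0). CN runs at 55.5° with |CN| = 19.7, so N = (11.16, 16.24). F is determined by |NF| = 31.8 and |FB| = 54.6 together: it lies at the intersection of circle(N, 31.8) and circle(B, 54.6). With |NB| = 54.90, the foot of the radical line on NB is 9.507 from N and the perpendicular offset is √(31.8² − 9.507²) = 30.35. Taking the left-of-NB solution: F = (29.21, 42.41).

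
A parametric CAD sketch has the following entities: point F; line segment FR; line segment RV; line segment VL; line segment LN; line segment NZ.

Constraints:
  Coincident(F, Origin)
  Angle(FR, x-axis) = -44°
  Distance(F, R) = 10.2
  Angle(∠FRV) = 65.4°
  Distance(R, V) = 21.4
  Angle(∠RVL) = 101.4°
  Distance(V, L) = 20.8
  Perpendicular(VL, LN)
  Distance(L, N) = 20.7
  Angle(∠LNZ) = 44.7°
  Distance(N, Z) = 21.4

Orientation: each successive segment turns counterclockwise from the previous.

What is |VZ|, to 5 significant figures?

7.9473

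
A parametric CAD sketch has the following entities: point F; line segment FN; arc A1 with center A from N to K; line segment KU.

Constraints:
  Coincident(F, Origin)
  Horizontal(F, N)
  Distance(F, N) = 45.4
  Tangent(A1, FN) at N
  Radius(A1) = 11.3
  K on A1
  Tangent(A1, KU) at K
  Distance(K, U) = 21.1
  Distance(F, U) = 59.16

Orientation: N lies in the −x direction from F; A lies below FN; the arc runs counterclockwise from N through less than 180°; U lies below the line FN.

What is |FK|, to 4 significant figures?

57.97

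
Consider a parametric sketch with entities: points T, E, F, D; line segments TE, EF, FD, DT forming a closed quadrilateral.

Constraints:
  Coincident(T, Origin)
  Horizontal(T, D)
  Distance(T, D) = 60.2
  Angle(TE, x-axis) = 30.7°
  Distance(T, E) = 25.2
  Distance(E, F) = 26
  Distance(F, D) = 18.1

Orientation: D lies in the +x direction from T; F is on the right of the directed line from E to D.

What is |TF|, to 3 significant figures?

42.4

T is at the origin; TD is horizontal with |TD| = 60.2 and D in +x, so D = (60.2, 0). TE runs at 30.7° with |TE| = 25.2, so E = (21.7, 12.9). F is determined by |EF| = 26.0 and |FD| = 18.1 together: it lies at the intersection of circle(E, 26.0) and circle(D, 18.1). With |ED| = 40.6, the foot of the radical line on ED is 24.6 from E and the perpendicular offset is √(26.0² − 24.6²) = 8.42. Taking the right-of-ED solution: F = (42.3, -2.91).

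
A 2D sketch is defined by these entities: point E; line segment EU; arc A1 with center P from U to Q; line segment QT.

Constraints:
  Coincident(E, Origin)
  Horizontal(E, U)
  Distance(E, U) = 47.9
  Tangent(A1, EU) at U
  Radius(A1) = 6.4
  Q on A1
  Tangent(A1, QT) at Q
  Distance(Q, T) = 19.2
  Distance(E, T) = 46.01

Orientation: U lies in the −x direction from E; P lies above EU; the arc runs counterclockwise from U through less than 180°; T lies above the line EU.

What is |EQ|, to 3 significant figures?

41.9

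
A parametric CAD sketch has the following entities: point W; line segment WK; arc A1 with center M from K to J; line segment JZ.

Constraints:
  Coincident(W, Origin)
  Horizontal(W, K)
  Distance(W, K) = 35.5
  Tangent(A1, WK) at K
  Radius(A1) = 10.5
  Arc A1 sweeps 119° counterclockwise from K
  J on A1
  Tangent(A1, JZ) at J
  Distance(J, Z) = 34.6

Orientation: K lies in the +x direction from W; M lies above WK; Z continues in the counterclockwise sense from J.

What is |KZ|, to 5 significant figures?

46.476

On A1, K sits at bearing -90° from M; a 119° counterclockwise sweep puts J at bearing 29°, so J = M + 10.5·(cos 29°, sin 29°) = (44.684, 15.591). Since A1 is tangent to JZ there, MJ ⟂ JZ, so JZ runs along (−sin 29°, cos 29°); with |JZ| = 34.6, Z = (27.909, 45.852). Then |KZ| = |Z − K| = 46.476.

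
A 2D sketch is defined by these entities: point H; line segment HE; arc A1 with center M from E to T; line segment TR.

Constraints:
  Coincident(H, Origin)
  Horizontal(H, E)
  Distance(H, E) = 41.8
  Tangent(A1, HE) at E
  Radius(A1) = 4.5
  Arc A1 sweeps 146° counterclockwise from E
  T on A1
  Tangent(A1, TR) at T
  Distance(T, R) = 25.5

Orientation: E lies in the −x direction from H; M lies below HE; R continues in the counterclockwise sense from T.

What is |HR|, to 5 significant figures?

32.294

H is at the origin; H and E share the same y with |HE| = 41.8 and E on the −x side, so E = (-41.800, 0.0000). The tangent condition forces ME to be normal to HE, so M = E + (0, -4.5) = (-41.800, -4.5000). On A1, E sits at bearing 90° from M; a 146° counterclockwise sweep puts T at bearing 236°, so T = M + 4.5·(cos 236°, sin 236°) = (-44.316, -8.2307). A1 meets TR tangentially, so MT is at right angles to TR, so TR runs along (−sin 236°, cos 236°); with |TR| = 25.5, R = (-23.176, -22.490). Then |HR| = |R − H| = 32.294.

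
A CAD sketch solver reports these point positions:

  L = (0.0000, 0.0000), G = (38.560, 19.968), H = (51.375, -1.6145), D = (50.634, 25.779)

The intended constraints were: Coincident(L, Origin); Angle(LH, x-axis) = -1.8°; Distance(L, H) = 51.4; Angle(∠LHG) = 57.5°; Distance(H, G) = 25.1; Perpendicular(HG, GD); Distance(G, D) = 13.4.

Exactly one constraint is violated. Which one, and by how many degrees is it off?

Perpendicular(HG, GD) — off by 5.00°.

L = (0.00, 0.00) ✓; LH at -1.800° ✓; |LH| = 51.40 ✓; ∠LHG = 57.50° ✓; |HG| = 25.10 ✓; ∠(HG, GD) = 95.00° ✗; |GD| = 13.40 ✓.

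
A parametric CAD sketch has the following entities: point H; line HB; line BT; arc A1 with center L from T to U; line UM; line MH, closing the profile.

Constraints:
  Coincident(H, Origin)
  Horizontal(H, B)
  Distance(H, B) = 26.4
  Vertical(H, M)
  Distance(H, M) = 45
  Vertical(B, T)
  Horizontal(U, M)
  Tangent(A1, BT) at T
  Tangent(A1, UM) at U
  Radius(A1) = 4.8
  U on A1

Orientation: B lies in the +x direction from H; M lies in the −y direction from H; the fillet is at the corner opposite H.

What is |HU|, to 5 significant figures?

49.916

H is at the origin; HB is horizontal with |HB| = 26.4 and B on the +x side, so B = (26.400, 0.0000). H and M share the same x with |HM| = 45.0 and M on the −y side, so M = (0.0000, -45.000). The virtual corner opposite H is at (26.400, -45.000). A1 meets BT tangentially, so LT is at right angles to BT and tangency of A1 to UM means the radius LU is perpendicular to UM, with radius 4.8, so the center L sits 4.8 in from both sides at L = (21.600, -40.200). That places the tangent points at T = (26.400, -40.200) on BT and U = (21.600, -45.000) on UM. Then |HU| = |U − H| = 49.916.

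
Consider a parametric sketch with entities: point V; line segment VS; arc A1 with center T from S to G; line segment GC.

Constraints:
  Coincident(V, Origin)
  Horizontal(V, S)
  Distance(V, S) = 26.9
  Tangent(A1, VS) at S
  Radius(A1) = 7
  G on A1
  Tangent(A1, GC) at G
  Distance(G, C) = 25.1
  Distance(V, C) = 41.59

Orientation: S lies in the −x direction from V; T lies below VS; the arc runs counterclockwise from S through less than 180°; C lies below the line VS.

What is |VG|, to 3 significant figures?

34.8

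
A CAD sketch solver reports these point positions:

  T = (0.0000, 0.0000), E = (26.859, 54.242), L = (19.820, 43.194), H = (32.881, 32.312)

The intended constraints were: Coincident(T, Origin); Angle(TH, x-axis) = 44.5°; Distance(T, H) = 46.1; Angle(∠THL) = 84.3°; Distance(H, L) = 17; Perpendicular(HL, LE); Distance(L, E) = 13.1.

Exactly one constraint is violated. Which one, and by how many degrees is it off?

Perpendicular(HL, LE) — off by 7.30°.

T = (0.00, 0.00) ✓; TH at 44.50° ✓; |TH| = 46.10 ✓; ∠THL = 84.30° ✓; |HL| = 17.00 ✓; ∠(HL, LE) = 82.70° ✗; |LE| = 13.10 ✓.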